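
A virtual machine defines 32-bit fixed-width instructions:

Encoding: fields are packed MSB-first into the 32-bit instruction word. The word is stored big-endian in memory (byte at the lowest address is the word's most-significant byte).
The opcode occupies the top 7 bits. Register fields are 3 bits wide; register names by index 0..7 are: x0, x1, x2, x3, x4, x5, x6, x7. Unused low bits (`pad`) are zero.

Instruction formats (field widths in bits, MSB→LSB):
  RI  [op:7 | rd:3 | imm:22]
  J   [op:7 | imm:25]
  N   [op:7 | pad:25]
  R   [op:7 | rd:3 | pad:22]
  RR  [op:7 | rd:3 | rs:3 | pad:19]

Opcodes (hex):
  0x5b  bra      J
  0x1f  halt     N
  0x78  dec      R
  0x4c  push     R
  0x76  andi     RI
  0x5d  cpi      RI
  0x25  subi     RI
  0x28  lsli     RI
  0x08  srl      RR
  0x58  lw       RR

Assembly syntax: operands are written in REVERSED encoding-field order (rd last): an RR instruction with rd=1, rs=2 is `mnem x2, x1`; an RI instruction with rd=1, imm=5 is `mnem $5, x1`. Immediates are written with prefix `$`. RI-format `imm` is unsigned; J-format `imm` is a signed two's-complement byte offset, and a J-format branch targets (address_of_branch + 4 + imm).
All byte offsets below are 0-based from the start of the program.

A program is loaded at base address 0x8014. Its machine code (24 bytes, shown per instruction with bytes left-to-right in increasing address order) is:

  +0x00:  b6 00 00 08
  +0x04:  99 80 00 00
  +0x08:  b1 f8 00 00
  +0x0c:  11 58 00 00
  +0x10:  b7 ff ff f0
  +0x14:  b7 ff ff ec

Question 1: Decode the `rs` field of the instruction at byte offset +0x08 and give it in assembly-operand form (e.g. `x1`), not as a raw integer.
@+08  big-endian(b1 f8 00 00) = 0xb1f80000
  opcode bits[31:25]=0x58: lw/RR
  [24:22] rd=7 = x7
  [21:19] rs=7 = x7

x7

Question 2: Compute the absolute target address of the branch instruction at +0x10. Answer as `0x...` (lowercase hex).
0x8018

@+10  big-endian(b7 ff ff f0) = 0xb7fffff0
  op=0xb7fffff0>>25=0x5b ⇒ bra (J)
  [24:0] imm=33554416 (s25→-16) = $-16
  target = base 0x8014 + off 0x10 + 4 + imm -16 = 0x8018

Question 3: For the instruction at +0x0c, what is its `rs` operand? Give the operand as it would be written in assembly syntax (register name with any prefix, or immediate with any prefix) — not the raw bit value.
[0c] 11 58 00 00 → 0x11580000
  opcode bits[31:25]=0x8: srl/RR
  [24:22] rd=5 = x5
  [21:19] rs=3 = x3

x3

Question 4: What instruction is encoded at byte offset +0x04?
@+04  big-endian(99 80 00 00) = 0x99800000
  op=0x99800000>>25=0x4c ⇒ push (R)
  [24:22] rd=6 = x6

push x6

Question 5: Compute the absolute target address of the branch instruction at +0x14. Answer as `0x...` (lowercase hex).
off 0x14: read b7 ff ff ec as big → 0xb7ffffec
  op=0xb7ffffec>>25=0x5b ⇒ bra (J)
  imm: (w>>0)&0x1ffffff=0x1ffffec (s25→-20) → $-20
  target = base 0x8014 + off 0x14 + 4 + imm -20 = 0x8018

0x8018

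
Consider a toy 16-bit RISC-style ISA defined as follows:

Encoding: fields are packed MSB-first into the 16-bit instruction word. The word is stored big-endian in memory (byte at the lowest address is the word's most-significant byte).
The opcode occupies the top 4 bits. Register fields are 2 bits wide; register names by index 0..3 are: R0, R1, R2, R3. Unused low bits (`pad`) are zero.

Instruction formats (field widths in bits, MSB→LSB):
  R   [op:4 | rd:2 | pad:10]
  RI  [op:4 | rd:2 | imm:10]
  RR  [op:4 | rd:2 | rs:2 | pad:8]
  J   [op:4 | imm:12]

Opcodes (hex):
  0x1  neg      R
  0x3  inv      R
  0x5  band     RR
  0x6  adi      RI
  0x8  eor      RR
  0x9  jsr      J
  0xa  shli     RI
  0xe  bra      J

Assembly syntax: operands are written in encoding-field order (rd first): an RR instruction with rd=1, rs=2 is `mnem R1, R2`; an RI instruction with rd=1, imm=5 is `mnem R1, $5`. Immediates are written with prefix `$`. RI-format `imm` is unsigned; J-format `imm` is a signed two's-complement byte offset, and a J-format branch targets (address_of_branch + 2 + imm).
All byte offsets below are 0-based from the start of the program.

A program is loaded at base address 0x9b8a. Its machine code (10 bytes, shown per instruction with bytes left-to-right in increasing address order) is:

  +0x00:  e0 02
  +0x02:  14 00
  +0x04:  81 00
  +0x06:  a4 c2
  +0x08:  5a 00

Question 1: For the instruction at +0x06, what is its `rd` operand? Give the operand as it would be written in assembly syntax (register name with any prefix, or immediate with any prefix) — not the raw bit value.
+0x06: a4 c2 ⇒ word 0xa4c2 (big)
  op=0xa4c2>>12=0xa ⇒ shli (RI)
  [11:10] rd=1 = R1
  [9:0] imm=194 = $194

R1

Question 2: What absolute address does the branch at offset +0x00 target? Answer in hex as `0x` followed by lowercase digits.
@+00  big-endian(e0 02) = 0xe002
  op=0xe002>>12=0xe ⇒ bra (J)
  imm: (w>>0)&0xfff=0x2 → $2
  target = base 0x9b8a + off 0x00 + 2 + imm 2 = 0x9b8e

0x9b8e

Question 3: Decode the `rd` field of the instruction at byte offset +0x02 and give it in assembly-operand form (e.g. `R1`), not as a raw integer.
off 0x02: read 14 00 as big → 0x1400
  opcode bits[15:12]=0x1: neg/R
  [11:10] rd=1 = R1

R1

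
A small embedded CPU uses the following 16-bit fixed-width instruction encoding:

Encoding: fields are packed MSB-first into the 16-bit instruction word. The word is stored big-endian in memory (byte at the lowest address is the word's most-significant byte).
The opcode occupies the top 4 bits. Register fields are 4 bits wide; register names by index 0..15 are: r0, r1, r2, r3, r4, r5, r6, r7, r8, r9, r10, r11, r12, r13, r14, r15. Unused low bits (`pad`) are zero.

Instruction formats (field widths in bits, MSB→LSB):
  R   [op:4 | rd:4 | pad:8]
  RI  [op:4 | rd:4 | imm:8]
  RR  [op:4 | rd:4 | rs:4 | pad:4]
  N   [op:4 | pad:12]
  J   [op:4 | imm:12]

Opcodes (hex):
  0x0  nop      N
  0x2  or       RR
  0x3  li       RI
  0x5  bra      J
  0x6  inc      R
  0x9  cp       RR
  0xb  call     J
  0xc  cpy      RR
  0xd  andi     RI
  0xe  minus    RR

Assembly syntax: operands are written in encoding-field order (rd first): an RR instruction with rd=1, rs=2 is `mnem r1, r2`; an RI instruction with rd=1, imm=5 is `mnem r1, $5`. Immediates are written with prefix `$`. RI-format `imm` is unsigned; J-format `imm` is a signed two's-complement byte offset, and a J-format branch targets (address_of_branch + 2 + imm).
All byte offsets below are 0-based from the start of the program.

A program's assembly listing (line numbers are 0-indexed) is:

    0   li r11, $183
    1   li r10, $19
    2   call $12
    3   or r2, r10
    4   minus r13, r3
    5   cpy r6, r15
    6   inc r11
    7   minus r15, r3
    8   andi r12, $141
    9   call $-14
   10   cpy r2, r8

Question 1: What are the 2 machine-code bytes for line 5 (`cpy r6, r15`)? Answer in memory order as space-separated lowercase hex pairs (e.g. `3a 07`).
5. cpy fields op=0xc:4|rd=6:4|rs=15:4|pad=0:4 → word c6f0h → c6 f0

c6 f0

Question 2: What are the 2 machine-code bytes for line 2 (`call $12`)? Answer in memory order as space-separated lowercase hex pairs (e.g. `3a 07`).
b0 0c

line 2 (call): pack op=0xb:4|imm=12:12 = 0xb00c; big→ b0 0c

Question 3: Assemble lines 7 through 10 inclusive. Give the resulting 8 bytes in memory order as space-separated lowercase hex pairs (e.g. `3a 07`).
ef 30 dc 8d bf f2 c2 80

line 7 (minus): pack op=0xe:4|rd=15:4|rs=3:4|pad=0:4 = 0xef30; big→ ef 30
line 8 (andi): pack op=0xd:4|rd=12:4|imm=141:8 = 0xdc8d; big→ dc 8d
line 9 (call): pack op=0xb:4|imm=-14:12 = 0xbff2; big→ bf f2
line 10 (cpy): pack op=0xc:4|rd=2:4|rs=8:4|pad=0:4 = 0xc280; big→ c2 80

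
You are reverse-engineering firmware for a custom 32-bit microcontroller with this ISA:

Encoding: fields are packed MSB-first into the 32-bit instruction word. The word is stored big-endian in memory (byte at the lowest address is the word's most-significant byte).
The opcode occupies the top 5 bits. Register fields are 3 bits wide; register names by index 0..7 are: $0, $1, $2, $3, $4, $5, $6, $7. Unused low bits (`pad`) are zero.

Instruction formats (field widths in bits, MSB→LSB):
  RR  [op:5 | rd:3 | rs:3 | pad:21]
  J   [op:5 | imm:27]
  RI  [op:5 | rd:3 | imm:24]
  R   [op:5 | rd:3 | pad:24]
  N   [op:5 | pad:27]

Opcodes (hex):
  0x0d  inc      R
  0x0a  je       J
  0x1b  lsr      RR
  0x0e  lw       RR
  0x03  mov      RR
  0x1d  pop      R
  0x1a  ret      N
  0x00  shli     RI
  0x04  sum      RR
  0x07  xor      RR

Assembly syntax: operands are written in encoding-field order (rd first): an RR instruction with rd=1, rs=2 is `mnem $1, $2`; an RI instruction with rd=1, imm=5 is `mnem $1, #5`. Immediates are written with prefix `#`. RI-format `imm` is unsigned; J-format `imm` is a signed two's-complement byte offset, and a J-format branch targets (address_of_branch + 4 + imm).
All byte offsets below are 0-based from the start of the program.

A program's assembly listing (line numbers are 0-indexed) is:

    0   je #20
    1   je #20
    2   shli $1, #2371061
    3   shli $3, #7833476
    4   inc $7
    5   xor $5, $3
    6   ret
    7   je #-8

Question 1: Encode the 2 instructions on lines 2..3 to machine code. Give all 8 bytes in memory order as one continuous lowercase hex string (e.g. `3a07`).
line 2 (shli): pack op=0x0:5|rd=1:3|imm=2371061:24 = 0x01242df5; big→ 01 24 2d f5
line 3 (shli): pack op=0x0:5|rd=3:3|imm=7833476:24 = 0x03778784; big→ 03 77 87 84

01242df503778784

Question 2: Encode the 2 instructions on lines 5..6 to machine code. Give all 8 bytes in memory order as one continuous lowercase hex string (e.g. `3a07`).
L5: xor op=0x7:5|rd=5:3|rs=3:3|pad=0:21 ⇒ 0x3d600000 ⇒ big 3d 60 00 00
L6: ret op=0x1a:5|pad=0:27 ⇒ 0xd0000000 ⇒ big d0 00 00 00

3d600000d0000000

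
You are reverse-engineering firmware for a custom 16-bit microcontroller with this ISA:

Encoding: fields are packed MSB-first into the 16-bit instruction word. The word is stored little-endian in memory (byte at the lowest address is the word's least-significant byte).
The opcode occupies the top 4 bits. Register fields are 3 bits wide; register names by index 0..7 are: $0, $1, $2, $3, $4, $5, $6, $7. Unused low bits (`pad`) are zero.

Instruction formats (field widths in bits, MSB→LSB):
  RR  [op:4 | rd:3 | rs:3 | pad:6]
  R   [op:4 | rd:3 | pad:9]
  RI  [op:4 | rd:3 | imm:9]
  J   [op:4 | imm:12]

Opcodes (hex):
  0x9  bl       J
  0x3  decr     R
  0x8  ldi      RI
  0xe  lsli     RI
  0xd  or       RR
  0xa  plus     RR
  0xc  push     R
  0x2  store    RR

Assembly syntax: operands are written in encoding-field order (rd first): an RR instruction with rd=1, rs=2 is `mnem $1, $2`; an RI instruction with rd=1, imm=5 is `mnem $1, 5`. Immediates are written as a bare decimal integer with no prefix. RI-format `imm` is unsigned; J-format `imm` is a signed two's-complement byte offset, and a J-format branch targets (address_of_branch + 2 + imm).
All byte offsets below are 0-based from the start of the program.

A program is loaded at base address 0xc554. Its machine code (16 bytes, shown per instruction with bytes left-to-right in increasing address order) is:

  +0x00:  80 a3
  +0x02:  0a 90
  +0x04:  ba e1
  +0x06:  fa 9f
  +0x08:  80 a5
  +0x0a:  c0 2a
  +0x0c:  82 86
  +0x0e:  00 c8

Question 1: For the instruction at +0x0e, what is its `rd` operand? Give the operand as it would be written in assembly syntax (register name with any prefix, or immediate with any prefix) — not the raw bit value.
+0x0e: 00 c8 ⇒ word 0xc800 (little)
  op=0xc800>>12=0xc ⇒ push (R)
  rd@[11:9]=0x4 ⇒ $4

$4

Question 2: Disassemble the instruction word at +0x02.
[02] 0a 90 → 0x900a
  opcode bits[15:12]=0x9: bl/J
  imm@[11:0]=0xa ⇒ 10

bl 10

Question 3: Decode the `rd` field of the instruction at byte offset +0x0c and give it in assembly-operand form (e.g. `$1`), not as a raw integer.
+0x0c: 82 86 ⇒ word 0x8682 (little)
  opcode bits[15:12]=0x8: ldi/RI
  [11:9] rd=3 = $3
  [8:0] imm=130 = 130

$3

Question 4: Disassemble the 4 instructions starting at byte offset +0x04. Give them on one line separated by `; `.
off 0x04: read ba e1 as little → 0xe1ba
  top 4b → 0xe → lsli [RI]
  rd@[11:9]=0x0 ⇒ $0
  imm@[8:0]=0x1ba ⇒ 442
off 0x06: read fa 9f as little → 0x9ffa
  top 4b → 0x9 → bl [J]
  imm@[11:0]=0xffa (s12→-6) ⇒ -6
off 0x08: read 80 a5 as little → 0xa580
  top 4b → 0xa → plus [RR]
  rd@[11:9]=0x2 ⇒ $2
  rs@[8:6]=0x6 ⇒ $6
off 0x0a: read c0 2a as little → 0x2ac0
  top 4b → 0x2 → store [RR]
  rd@[11:9]=0x5 ⇒ $5
  rs@[8:6]=0x3 ⇒ $3

lsli $0, 442; bl -6; plus $2, $6; store $5, $3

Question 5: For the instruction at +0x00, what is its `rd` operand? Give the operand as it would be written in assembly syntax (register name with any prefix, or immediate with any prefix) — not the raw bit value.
$1

+0x00: 80 a3 ⇒ word 0xa380 (little)
  top 4b → 0xa → plus [RR]
  rd@[11:9]=0x1 ⇒ $1
  rs@[8:6]=0x6 ⇒ $6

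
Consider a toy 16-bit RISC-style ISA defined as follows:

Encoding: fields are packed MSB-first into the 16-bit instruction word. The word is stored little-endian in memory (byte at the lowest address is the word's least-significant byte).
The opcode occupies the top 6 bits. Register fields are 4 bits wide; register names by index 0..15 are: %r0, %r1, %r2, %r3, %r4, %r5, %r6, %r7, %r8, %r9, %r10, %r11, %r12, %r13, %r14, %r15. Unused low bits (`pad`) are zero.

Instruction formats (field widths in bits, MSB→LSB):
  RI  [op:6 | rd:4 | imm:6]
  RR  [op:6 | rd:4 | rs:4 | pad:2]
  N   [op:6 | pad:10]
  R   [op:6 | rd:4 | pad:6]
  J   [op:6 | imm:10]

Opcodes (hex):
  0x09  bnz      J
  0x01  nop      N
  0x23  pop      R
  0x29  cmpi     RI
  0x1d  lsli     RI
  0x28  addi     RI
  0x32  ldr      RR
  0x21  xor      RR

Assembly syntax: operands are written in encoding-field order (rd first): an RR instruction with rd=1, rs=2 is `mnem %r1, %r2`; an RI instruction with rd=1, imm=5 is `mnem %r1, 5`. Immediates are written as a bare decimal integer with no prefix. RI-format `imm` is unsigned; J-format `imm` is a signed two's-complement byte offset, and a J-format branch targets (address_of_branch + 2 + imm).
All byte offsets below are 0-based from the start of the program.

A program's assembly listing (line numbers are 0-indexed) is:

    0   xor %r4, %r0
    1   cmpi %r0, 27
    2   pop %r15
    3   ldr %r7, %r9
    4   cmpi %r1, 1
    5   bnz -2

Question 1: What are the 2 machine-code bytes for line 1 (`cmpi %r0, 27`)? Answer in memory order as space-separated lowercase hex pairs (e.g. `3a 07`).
L1: cmpi op=0x29:6|rd=0:4|imm=27:6 ⇒ 0xa41b ⇒ little 1b a4

1b a4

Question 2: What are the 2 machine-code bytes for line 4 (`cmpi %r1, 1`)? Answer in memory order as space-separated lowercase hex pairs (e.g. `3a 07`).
L4: cmpi op=0x29:6|rd=1:4|imm=1:6 ⇒ 0xa441 ⇒ little 41 a4

41 a4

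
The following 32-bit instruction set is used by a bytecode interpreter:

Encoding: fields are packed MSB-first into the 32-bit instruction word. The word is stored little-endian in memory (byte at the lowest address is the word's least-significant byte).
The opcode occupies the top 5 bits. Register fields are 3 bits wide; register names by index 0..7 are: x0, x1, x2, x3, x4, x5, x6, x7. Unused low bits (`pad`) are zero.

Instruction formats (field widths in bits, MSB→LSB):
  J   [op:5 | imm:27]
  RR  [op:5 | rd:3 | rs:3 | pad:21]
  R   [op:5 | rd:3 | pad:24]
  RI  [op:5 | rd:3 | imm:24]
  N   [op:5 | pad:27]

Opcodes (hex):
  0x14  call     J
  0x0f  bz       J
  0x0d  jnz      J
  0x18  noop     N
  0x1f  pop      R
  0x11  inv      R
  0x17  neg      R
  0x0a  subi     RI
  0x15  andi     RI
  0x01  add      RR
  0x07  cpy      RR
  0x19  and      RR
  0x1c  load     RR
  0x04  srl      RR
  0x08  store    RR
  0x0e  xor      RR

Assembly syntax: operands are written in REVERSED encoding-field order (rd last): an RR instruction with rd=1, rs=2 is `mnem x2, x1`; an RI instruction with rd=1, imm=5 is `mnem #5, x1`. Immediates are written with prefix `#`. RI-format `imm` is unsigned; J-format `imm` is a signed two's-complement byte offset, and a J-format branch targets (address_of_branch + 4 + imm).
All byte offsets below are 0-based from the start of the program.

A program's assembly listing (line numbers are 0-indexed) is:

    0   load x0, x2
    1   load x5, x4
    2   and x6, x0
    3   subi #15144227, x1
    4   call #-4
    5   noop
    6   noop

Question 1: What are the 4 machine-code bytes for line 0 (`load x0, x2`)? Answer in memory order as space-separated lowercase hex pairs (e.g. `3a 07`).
line 0 (load): pack op=0x1c:5|rd=2:3|rs=0:3|pad=0:21 = 0xe2000000; little→ 00 00 00 e2

00 00 00 e2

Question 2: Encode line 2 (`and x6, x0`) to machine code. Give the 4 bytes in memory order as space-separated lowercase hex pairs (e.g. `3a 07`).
00 00 c0 c8

L2: and op=0x19:5|rd=0:3|rs=6:3|pad=0:21 ⇒ 0xc8c00000 ⇒ little 00 00 c0 c8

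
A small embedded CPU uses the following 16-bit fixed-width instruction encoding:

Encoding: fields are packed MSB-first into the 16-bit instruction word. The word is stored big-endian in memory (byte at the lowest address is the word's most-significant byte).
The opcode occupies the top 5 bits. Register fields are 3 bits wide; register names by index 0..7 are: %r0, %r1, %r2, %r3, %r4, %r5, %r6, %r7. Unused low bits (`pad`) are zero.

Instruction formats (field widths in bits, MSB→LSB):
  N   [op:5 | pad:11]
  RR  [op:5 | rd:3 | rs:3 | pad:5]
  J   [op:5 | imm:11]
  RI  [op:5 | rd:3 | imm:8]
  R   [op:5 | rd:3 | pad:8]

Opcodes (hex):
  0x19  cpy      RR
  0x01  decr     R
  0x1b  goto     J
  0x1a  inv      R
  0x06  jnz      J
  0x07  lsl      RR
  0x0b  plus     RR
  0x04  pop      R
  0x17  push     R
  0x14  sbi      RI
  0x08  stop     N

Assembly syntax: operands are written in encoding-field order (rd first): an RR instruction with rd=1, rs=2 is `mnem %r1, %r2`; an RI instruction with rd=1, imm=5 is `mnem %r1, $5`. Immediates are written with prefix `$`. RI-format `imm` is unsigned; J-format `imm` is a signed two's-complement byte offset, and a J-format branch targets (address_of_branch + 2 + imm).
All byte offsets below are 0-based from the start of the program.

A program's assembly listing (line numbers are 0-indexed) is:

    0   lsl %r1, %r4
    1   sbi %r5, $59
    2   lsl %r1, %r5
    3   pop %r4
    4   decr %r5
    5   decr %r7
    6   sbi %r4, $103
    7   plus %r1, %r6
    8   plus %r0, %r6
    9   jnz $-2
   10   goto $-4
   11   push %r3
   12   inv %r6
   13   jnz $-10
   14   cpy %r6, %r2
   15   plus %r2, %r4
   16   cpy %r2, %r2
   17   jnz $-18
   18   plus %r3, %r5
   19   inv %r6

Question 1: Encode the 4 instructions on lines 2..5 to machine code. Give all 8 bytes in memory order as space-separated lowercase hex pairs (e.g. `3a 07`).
39 a0 24 00 0d 00 0f 00

L2: lsl op=0x7:5|rd=1:3|rs=5:3|pad=0:5 ⇒ 0x39a0 ⇒ big 39 a0
L3: pop op=0x4:5|rd=4:3|pad=0:8 ⇒ 0x2400 ⇒ big 24 00
L4: decr op=0x1:5|rd=5:3|pad=0:8 ⇒ 0x0d00 ⇒ big 0d 00
L5: decr op=0x1:5|rd=7:3|pad=0:8 ⇒ 0x0f00 ⇒ big 0f 00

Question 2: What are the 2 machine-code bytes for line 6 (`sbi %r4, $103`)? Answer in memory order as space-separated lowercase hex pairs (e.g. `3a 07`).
6. sbi fields op=0x14:5|rd=4:3|imm=103:8 → word a467h → a4 67

a4 67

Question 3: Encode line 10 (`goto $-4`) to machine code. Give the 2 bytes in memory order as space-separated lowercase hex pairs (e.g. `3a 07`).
df fc

L10: goto op=0x1b:5|imm=-4:11 ⇒ 0xdffc ⇒ big df fc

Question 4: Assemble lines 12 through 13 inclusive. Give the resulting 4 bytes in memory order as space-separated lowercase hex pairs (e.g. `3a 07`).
12. inv fields op=0x1a:5|rd=6:3|pad=0:8 → word d600h → d6 00
13. jnz fields op=0x6:5|imm=-10:11 → word 37f6h → 37 f6

d6 00 37 f6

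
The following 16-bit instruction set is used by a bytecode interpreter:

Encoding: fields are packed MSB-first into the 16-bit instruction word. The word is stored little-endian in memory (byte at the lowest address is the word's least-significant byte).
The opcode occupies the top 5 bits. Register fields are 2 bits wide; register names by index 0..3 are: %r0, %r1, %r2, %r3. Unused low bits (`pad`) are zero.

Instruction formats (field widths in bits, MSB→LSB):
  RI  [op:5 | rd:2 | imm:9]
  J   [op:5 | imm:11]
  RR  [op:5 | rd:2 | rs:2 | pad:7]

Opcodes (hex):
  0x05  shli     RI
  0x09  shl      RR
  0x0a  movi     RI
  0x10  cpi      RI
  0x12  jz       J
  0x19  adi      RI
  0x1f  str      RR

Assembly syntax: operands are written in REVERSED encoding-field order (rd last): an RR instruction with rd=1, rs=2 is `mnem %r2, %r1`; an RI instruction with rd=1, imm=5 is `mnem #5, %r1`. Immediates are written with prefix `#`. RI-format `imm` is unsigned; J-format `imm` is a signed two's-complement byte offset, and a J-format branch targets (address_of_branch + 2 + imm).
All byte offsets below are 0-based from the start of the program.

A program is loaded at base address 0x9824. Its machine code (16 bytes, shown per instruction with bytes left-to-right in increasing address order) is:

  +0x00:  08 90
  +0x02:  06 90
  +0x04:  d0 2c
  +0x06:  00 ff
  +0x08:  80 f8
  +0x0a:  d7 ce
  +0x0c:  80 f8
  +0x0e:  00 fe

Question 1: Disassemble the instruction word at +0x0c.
str %r1, %r0

+0x0c: 80 f8 ⇒ word 0xf880 (little)
  opcode bits[15:11]=0x1f: str/RR
  rd: (w>>9)&0x3=0x0 → %r0
  rs: (w>>7)&0x3=0x1 → %r1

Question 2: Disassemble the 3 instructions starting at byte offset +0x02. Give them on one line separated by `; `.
jz #6; shli #208, %r2; str %r2, %r3

+0x02: 06 90 ⇒ word 0x9006 (little)
  opcode bits[15:11]=0x12: jz/J
  imm: (w>>0)&0x7ff=0x6 → #6
+0x04: d0 2c ⇒ word 0x2cd0 (little)
  opcode bits[15:11]=0x5: shli/RI
  rd: (w>>9)&0x3=0x2 → %r2
  imm: (w>>0)&0x1ff=0xd0 → #208
+0x06: 00 ff ⇒ word 0xff00 (little)
  opcode bits[15:11]=0x1f: str/RR
  rd: (w>>9)&0x3=0x3 → %r3
  rs: (w>>7)&0x3=0x2 → %r2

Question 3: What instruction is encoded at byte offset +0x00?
jz #8

[00] 08 90 → 0x9008
  opcode bits[15:11]=0x12: jz/J
  imm@[10:0]=0x8 ⇒ #8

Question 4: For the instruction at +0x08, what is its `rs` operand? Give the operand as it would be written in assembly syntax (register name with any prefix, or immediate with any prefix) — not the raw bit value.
%r1

@+08  little-endian(80 f8) = 0xf880
  top 5b → 0x1f → str [RR]
  rd: (w>>9)&0x3=0x0 → %r0
  rs: (w>>7)&0x3=0x1 → %r1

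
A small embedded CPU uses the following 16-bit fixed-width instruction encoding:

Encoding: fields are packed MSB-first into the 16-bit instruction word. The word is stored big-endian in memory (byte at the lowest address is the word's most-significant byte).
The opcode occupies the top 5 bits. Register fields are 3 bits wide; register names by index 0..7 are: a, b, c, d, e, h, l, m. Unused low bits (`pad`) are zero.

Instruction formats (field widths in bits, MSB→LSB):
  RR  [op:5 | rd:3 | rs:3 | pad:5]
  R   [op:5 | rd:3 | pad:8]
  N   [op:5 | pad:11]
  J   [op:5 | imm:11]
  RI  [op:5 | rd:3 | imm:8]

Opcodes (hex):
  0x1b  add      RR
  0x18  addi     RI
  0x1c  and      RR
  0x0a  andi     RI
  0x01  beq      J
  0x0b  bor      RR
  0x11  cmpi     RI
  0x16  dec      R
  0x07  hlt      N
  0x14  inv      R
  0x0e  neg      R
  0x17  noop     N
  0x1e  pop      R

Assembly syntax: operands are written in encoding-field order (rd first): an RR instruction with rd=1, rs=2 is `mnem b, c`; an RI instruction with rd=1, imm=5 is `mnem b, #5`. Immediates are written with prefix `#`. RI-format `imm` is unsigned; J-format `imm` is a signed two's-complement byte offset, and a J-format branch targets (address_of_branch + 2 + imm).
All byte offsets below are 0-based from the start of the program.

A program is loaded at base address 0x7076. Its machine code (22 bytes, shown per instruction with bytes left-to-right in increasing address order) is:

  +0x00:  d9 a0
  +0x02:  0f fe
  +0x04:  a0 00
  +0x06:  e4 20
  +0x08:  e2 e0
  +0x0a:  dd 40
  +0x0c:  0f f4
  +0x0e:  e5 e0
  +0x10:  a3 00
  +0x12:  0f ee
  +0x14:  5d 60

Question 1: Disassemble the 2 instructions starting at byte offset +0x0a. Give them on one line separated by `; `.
off 0x0a: read dd 40 as big → 0xdd40
  opcode bits[15:11]=0x1b: add/RR
  rd: (w>>8)&0x7=0x5 → h
  rs: (w>>5)&0x7=0x2 → c
off 0x0c: read 0f f4 as big → 0x0ff4
  opcode bits[15:11]=0x1: beq/J
  imm: (w>>0)&0x7ff=0x7f4 (s11→-12) → #-12

add h, c; beq #-12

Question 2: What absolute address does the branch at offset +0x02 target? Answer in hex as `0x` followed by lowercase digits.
[02] 0f fe → 0x0ffe
  opcode bits[15:11]=0x1: beq/J
  [10:0] imm=2046 (s11→-2) = #-2
  target = base 0x7076 + off 0x02 + 2 + imm -2 = 0x7078

0x7078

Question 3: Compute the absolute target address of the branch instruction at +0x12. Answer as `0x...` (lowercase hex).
0x7078

off 0x12: read 0f ee as big → 0x0fee
  op=0x0fee>>11=0x1 ⇒ beq (J)
  imm@[10:0]=0x7ee (s11→-18) ⇒ #-18
  target = base 0x7076 + off 0x12 + 2 + imm -18 = 0x7078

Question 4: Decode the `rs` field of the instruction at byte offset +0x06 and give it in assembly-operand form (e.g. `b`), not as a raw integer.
b

+0x06: e4 20 ⇒ word 0xe420 (big)
  top 5b → 0x1c → and [RR]
  rd@[10:8]=0x4 ⇒ e
  rs@[7:5]=0x1 ⇒ b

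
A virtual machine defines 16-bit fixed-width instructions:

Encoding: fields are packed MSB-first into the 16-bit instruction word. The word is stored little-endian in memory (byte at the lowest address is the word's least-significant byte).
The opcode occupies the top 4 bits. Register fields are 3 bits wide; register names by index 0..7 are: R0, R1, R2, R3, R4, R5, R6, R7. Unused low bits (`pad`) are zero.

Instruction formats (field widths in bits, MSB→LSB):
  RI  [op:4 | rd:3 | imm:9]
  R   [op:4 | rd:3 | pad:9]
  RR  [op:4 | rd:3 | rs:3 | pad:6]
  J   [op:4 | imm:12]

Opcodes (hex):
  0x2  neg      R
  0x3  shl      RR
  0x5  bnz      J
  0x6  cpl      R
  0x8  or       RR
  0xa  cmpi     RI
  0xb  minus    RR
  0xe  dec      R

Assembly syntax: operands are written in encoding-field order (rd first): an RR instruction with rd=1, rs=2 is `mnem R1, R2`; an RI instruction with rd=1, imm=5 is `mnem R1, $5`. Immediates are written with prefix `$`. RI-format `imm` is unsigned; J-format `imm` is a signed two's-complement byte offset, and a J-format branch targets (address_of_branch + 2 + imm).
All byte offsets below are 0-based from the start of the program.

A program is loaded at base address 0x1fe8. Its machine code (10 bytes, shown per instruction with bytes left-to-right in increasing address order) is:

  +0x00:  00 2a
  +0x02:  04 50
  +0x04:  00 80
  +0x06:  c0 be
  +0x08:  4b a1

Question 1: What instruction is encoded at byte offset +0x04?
[04] 00 80 → 0x8000
  top 4b → 0x8 → or [RR]
  [11:9] rd=0 = R0
  [8:6] rs=0 = R0

or R0, R0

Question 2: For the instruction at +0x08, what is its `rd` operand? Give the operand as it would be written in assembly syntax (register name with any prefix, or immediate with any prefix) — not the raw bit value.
R0

+0x08: 4b a1 ⇒ word 0xa14b (little)
  top 4b → 0xa → cmpi [RI]
  rd: (w>>9)&0x7=0x0 → R0
  imm: (w>>0)&0x1ff=0x14b → $331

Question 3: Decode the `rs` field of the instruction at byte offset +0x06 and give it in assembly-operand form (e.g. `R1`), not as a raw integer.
[06] c0 be → 0xbec0
  op=0xbec0>>12=0xb ⇒ minus (RR)
  [11:9] rd=7 = R7
  [8:6] rs=3 = R3

R3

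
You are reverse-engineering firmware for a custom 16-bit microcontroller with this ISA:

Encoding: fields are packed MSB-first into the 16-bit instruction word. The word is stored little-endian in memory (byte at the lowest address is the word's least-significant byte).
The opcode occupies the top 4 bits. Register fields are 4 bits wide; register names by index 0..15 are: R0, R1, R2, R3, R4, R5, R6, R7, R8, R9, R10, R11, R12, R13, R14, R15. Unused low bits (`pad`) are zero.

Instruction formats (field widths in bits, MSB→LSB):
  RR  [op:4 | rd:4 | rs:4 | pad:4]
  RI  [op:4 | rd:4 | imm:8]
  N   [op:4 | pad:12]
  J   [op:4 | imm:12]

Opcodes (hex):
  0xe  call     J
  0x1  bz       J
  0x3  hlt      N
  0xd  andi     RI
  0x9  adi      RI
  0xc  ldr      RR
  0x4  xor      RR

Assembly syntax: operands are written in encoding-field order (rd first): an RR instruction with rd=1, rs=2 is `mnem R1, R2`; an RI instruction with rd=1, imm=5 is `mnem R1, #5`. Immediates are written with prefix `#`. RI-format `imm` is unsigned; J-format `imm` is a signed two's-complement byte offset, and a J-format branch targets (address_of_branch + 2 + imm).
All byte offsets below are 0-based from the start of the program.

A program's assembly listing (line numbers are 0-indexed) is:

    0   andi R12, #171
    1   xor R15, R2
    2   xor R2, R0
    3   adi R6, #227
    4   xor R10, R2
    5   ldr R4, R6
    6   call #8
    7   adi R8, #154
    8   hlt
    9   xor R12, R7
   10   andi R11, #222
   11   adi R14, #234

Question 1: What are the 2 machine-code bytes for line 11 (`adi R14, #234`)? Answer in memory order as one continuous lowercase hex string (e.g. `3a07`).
11. adi fields op=0x9:4|rd=14:4|imm=234:8 → word 9eeah → ea 9e

ea9e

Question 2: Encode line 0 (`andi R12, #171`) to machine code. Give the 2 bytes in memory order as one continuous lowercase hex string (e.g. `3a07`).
L0: andi op=0xd:4|rd=12:4|imm=171:8 ⇒ 0xdcab ⇒ little ab dc

abdc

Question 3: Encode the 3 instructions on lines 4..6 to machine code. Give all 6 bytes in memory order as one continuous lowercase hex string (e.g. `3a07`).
204a60c408e0

4. xor fields op=0x4:4|rd=10:4|rs=2:4|pad=0:4 → word 4a20h → 20 4a
5. ldr fields op=0xc:4|rd=4:4|rs=6:4|pad=0:4 → word c460h → 60 c4
6. call fields op=0xe:4|imm=8:12 → word e008h → 08 e0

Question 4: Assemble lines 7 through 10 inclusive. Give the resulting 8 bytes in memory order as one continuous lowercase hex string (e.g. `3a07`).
line 7 (adi): pack op=0x9:4|rd=8:4|imm=154:8 = 0x989a; little→ 9a 98
line 8 (hlt): pack op=0x3:4|pad=0:12 = 0x3000; little→ 00 30
line 9 (xor): pack op=0x4:4|rd=12:4|rs=7:4|pad=0:4 = 0x4c70; little→ 70 4c
line 10 (andi): pack op=0xd:4|rd=11:4|imm=222:8 = 0xdbde; little→ de db

9a980030704cdedb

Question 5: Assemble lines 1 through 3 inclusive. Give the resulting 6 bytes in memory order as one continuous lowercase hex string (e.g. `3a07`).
204f0042e396

1. xor fields op=0x4:4|rd=15:4|rs=2:4|pad=0:4 → word 4f20h → 20 4f
2. xor fields op=0x4:4|rd=2:4|rs=0:4|pad=0:4 → word 4200h → 00 42
3. adi fields op=0x9:4|rd=6:4|imm=227:8 → word 96e3h → e3 96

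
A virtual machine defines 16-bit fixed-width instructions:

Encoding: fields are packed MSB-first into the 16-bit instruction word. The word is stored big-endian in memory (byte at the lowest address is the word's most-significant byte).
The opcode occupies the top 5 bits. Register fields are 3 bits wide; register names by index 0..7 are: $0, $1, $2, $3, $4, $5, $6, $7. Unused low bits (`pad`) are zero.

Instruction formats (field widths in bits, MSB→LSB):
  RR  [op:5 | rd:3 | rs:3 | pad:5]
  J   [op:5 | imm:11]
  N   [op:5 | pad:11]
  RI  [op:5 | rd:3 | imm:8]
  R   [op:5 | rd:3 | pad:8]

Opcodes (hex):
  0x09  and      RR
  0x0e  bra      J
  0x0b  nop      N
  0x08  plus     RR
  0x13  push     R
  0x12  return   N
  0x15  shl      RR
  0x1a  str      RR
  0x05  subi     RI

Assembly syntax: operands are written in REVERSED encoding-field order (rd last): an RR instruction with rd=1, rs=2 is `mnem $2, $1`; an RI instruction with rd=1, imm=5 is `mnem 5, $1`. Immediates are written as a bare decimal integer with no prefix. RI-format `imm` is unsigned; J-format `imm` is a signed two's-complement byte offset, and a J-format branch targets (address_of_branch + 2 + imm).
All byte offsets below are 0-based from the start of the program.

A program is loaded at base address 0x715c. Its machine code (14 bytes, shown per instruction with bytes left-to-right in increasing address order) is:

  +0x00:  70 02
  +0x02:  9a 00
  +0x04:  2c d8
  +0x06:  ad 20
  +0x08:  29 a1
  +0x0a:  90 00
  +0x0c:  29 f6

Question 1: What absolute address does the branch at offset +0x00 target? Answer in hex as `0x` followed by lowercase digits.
0x7160

+0x00: 70 02 ⇒ word 0x7002 (big)
  top 5b → 0xe → bra [J]
  imm: (w>>0)&0x7ff=0x2 → 2
  target = base 0x715c + off 0x00 + 2 + imm 2 = 0x7160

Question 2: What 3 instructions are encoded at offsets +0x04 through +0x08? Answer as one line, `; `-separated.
@+04  big-endian(2c d8) = 0x2cd8
  opcode bits[15:11]=0x5: subi/RI
  rd@[10:8]=0x4 ⇒ $4
  imm@[7:0]=0xd8 ⇒ 216
@+06  big-endian(ad 20) = 0xad20
  opcode bits[15:11]=0x15: shl/RR
  rd@[10:8]=0x5 ⇒ $5
  rs@[7:5]=0x1 ⇒ $1
@+08  big-endian(29 a1) = 0x29a1
  opcode bits[15:11]=0x5: subi/RI
  rd@[10:8]=0x1 ⇒ $1
  imm@[7:0]=0xa1 ⇒ 161

subi 216, $4; shl $1, $5; subi 161, $1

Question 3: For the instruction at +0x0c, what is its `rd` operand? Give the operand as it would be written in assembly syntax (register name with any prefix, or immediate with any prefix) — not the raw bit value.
@+0c  big-endian(29 f6) = 0x29f6
  op=0x29f6>>11=0x5 ⇒ subi (RI)
  rd: (w>>8)&0x7=0x1 → $1
  imm: (w>>0)&0xff=0xf6 → 246

$1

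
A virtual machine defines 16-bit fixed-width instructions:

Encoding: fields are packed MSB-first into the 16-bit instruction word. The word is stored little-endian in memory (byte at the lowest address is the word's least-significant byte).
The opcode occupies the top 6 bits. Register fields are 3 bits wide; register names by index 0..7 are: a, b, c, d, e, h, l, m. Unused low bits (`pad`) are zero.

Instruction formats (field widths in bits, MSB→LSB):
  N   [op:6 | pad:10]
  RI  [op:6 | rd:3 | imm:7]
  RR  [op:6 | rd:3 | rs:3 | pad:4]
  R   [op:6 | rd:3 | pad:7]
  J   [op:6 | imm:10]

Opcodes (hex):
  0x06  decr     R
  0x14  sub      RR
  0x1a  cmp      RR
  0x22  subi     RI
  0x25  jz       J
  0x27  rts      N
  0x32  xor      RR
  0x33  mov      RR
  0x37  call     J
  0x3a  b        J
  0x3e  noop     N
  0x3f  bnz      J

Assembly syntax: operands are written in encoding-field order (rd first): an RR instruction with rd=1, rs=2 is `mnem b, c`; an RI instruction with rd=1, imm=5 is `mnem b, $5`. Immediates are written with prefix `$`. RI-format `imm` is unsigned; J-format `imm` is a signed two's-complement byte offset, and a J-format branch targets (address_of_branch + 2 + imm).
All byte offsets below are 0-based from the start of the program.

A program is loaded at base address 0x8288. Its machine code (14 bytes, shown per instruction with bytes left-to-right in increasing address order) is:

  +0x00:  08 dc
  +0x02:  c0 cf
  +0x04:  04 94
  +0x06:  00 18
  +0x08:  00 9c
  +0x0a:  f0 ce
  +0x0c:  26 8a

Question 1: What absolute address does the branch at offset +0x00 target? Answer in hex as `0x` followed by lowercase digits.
+0x00: 08 dc ⇒ word 0xdc08 (little)
  top 6b → 0x37 → call [J]
  imm@[9:0]=0x8 ⇒ $8
  target = base 0x8288 + off 0x00 + 2 + imm 8 = 0x8292

0x8292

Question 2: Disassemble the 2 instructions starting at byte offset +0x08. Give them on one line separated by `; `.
@+08  little-endian(00 9c) = 0x9c00
  opcode bits[15:10]=0x27: rts/N
@+0a  little-endian(f0 ce) = 0xcef0
  opcode bits[15:10]=0x33: mov/RR
  rd@[9:7]=0x5 ⇒ h
  rs@[6:4]=0x7 ⇒ m

rts; mov h, m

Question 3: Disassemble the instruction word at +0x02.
mov m, e

+0x02: c0 cf ⇒ word 0xcfc0 (little)
  top 6b → 0x33 → mov [RR]
  rd@[9:7]=0x7 ⇒ m
  rs@[6:4]=0x4 ⇒ e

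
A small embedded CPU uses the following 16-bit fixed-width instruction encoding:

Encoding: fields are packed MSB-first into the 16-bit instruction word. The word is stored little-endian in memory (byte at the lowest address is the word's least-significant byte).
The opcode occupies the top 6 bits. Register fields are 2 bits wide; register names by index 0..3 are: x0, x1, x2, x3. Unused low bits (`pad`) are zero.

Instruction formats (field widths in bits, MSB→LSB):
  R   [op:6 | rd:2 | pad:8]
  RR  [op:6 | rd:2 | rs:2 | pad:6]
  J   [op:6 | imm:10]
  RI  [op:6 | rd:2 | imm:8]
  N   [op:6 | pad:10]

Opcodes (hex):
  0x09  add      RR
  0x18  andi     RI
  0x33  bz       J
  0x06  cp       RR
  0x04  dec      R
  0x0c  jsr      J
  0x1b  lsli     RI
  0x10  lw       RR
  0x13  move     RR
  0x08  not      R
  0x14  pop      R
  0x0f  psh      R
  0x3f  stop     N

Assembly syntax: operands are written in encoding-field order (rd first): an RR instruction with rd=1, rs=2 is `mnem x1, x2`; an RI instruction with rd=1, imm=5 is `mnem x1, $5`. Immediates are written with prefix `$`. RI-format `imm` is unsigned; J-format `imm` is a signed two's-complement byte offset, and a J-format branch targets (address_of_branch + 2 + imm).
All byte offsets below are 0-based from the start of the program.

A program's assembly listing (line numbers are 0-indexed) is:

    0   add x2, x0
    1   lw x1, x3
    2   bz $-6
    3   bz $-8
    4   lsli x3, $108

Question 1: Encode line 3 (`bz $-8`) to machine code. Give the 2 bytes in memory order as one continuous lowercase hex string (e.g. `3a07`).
f8cf

L3: bz op=0x33:6|imm=-8:10 ⇒ 0xcff8 ⇒ little f8 cf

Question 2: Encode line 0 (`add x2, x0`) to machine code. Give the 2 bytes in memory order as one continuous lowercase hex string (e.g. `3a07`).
0. add fields op=0x9:6|rd=2:2|rs=0:2|pad=0:6 → word 2600h → 00 26

0026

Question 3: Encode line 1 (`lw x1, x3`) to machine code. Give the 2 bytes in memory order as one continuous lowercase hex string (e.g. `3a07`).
line 1 (lw): pack op=0x10:6|rd=1:2|rs=3:2|pad=0:6 = 0x41c0; little→ c0 41

c041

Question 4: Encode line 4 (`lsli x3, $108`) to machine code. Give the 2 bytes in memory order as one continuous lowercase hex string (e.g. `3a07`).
line 4 (lsli): pack op=0x1b:6|rd=3:2|imm=108:8 = 0x6f6c; little→ 6c 6f

6c6f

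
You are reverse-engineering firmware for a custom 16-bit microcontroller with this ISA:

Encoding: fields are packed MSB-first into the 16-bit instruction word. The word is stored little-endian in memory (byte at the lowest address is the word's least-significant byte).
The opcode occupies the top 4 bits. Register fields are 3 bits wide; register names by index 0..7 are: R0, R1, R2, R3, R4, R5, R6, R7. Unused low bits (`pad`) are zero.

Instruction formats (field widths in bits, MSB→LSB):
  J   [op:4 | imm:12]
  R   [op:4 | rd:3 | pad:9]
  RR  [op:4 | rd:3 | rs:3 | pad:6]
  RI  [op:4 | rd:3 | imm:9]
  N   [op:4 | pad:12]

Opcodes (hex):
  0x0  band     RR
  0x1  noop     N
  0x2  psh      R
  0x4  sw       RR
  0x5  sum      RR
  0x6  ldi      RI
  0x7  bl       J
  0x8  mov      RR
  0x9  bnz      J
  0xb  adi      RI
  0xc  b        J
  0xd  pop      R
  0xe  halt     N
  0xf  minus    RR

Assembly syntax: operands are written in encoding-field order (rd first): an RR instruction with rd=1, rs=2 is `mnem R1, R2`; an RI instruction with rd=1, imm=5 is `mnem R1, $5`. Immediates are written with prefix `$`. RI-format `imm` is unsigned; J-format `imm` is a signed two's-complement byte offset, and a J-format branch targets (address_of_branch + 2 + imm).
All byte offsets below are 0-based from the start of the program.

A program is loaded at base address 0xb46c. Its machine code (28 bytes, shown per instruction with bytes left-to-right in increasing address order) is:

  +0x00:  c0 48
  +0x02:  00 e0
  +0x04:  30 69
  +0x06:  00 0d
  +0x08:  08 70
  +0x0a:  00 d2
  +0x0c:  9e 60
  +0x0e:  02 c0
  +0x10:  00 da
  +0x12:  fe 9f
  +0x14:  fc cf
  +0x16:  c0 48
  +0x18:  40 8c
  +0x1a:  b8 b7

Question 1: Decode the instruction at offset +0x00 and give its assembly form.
[00] c0 48 → 0x48c0
  op=0x48c0>>12=0x4 ⇒ sw (RR)
  [11:9] rd=4 = R4
  [8:6] rs=3 = R3

sw R4, R3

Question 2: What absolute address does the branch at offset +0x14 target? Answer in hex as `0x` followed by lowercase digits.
0xb47e

off 0x14: read fc cf as little → 0xcffc
  opcode bits[15:12]=0xc: b/J
  [11:0] imm=4092 (s12→-4) = $-4
  target = base 0xb46c + off 0x14 + 2 + imm -4 = 0xb47e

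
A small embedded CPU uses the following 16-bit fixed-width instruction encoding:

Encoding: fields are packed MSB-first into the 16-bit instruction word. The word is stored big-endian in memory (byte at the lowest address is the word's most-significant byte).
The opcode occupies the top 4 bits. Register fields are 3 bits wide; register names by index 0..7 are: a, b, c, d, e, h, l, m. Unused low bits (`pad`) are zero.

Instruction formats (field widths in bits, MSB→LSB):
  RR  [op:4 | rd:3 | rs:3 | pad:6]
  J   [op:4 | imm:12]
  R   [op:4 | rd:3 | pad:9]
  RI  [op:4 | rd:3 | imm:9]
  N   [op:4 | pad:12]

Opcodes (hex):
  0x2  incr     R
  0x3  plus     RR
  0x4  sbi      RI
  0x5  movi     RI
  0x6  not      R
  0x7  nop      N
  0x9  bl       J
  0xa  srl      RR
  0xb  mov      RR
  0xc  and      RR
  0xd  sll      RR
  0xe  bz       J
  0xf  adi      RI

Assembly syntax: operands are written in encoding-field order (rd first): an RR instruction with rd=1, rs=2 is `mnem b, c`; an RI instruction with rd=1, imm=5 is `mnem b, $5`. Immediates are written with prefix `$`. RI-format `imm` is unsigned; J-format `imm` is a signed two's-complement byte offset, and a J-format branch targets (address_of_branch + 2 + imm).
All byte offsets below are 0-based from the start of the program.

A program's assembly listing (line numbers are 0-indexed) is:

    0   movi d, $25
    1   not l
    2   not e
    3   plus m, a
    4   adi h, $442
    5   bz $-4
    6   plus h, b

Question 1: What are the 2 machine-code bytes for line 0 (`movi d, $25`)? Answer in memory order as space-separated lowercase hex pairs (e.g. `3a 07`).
56 19

line 0 (movi): pack op=0x5:4|rd=3:3|imm=25:9 = 0x5619; big→ 56 19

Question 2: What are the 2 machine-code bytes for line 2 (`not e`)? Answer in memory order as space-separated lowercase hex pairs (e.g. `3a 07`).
line 2 (not): pack op=0x6:4|rd=4:3|pad=0:9 = 0x6800; big→ 68 00

68 00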